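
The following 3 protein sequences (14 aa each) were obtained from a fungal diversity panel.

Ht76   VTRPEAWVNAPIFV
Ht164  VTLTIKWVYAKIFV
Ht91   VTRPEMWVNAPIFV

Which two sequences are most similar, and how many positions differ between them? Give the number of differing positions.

Pairwise Hamming distances:
  Ht76 vs Ht164: 6
  Ht76 vs Ht91: 1
  Ht164 vs Ht91: 6
The smallest is 1, between Ht76 and Ht91.

1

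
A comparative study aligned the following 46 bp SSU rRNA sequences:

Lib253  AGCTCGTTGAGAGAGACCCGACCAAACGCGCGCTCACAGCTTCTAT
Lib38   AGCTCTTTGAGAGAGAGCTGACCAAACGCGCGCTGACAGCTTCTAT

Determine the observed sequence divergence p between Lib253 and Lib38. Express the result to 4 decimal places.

The sequences differ at positions 6 (G/T), 17 (C/G), 19 (C/T), 35 (C/G).
There are 4 differences over 46 sites, so p = 4/46 = 0.0870.

0.0870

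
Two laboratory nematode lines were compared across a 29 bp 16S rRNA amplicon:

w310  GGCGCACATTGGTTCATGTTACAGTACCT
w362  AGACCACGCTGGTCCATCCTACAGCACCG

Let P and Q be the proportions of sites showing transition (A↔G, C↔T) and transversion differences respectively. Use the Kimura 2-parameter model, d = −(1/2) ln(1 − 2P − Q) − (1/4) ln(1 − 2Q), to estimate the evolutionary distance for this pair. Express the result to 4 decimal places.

0.4819

Mismatches occur at site 1 (G↔A, transition), site 3 (C↔A, transversion), site 4 (G↔C, transversion), site 8 (A↔G, transition), site 9 (T↔C, transition), site 14 (T↔C, transition), site 18 (G↔C, transversion), site 19 (T↔C, transition), site 25 (T↔C, transition), site 29 (T↔G, transversion).
Of the 10 differences, 6 transitions and 4 transversions over 29 sites: P = 6/29 = 0.206897, Q = 4/29 = 0.137931.
d = −0.5·ln(0.448275) − 0.25·ln(0.724138) = −0.5·(-0.802348) − 0.25·(-0.322773) = 0.4819.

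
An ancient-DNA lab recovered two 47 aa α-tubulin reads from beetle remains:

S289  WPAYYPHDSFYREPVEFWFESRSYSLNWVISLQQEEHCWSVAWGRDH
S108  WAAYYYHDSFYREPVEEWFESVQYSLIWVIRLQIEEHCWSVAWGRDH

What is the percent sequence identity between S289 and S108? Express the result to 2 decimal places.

82.98%

Differing sites — 2:P/A; 6:P/Y; 17:F/E; 22:R/V; 23:S/Q; 27:N/I; 31:S/R; 34:Q/I.
39 of the 47 sites match, so the percent identity is 39/47 × 100 = 82.98%.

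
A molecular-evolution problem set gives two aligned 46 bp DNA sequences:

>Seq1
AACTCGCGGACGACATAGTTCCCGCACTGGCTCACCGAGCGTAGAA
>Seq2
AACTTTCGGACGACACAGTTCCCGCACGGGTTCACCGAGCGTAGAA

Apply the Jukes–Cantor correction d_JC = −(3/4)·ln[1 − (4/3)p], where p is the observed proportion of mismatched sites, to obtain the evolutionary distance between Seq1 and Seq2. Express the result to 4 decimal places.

Mismatches occur at site 5 (C→T), site 6 (G→T), site 16 (T→C), site 28 (T→G), site 31 (C→T).
p = 5/46 = 0.108696.
d = −0.75 · ln(1 − (4/3)·0.108696) = −0.75 · ln(0.855072) = −0.75 · (-0.156570) = 0.1174.

0.1174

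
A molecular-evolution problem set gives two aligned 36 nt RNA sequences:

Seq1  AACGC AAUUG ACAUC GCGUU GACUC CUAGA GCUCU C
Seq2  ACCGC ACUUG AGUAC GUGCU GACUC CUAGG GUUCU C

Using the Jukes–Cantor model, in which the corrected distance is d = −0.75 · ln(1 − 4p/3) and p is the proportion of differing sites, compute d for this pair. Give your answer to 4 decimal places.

The sequences differ at positions 2 (A/C), 7 (A/C), 12 (C/G), 13 (A/U), 14 (U/A), 17 (C/U), 19 (U/C), 30 (A/G), 32 (C/U).
p = 9/36 = 0.250000.
d = −0.75 · ln(1 − (4/3)·0.250000) = −0.75 · ln(0.666667) = −0.75 · (-0.405465) = 0.3041.

0.3041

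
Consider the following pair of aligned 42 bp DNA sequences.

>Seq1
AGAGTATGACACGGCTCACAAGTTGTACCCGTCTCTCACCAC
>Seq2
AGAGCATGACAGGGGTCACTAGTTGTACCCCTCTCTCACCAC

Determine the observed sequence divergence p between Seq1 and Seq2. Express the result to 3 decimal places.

0.119

Mismatches occur at site 5 (T↔C), site 12 (C↔G), site 15 (C↔G), site 20 (A↔T), site 31 (G↔C).
There are 5 differences over 42 sites, so p = 5/42 = 0.119.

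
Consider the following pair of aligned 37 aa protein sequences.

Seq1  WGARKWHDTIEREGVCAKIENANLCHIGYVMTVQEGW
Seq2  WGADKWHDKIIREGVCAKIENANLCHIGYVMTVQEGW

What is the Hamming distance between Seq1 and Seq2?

Mismatches occur at site 4 (R→D), site 9 (T→K), site 11 (E→I).
That gives 3 mismatches out of 37 aligned sites, so the Hamming distance is 3.

3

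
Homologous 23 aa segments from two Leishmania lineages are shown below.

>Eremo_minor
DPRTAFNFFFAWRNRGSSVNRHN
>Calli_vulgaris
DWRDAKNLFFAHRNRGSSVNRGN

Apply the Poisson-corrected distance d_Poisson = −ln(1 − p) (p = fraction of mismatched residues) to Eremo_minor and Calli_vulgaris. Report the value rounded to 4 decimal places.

0.3023

The sequences differ at positions 2 (P/W), 4 (T/D), 6 (F/K), 8 (F/L), 12 (W/H), 22 (H/G).
p = 6/23 = 0.260870.
d = −ln(1 − 0.260870) = −ln(0.739130) = 0.3023.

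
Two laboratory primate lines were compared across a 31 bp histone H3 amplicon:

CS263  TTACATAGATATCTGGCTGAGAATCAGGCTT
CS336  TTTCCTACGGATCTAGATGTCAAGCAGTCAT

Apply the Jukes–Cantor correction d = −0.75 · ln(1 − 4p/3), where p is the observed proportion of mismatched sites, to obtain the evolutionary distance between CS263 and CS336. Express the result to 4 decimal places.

Differing sites — 3:A/T; 5:A/C; 8:G/C; 9:A/G; 10:T/G; 15:G/A; 17:C/A; 20:A/T; 21:G/C; 24:T/G; 28:G/T; 30:T/A.
p = 12/31 = 0.387097.
d = −0.75 · ln(1 − (4/3)·0.387097) = −0.75 · ln(0.483871) = −0.75 · (-0.725937) = 0.5445.

0.5445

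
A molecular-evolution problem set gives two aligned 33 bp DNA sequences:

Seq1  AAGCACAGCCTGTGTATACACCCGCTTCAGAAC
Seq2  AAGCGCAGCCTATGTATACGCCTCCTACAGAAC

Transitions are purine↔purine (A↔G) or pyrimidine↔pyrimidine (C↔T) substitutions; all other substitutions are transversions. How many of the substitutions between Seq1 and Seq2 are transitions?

The sequences differ at positions 5 (A/G, transition), 12 (G/A, transition), 20 (A/G, transition), 23 (C/T, transition), 24 (G/C, transversion), 27 (T/A, transversion).
Of the 6 differences, 4 transitions and 2 transversions, so the answer is 4.

4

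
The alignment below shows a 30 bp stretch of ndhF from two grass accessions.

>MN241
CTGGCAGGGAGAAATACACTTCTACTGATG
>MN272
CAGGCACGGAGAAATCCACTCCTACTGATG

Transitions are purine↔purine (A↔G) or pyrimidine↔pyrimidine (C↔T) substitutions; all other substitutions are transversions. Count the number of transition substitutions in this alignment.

1

Differing sites — 2:T/A (Tv); 7:G/C (Tv); 16:A/C (Tv); 21:T/C (Ti).
Of the 4 differences, 1 transition and 3 transversions, so the answer is 1.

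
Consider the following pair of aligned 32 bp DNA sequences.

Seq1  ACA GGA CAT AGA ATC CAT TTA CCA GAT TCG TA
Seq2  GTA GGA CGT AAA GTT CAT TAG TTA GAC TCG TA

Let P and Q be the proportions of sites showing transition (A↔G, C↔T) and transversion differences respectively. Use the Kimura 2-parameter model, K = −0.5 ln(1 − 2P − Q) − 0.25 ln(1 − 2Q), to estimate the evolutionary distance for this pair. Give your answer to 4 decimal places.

Differing sites — 1:A/G (Ti); 2:C/T (Ti); 8:A/G (Ti); 11:G/A (Ti); 13:A/G (Ti); 15:C/T (Ti); 20:T/A (Tv); 21:A/G (Ti); 22:C/T (Ti); 23:C/T (Ti); 27:T/C (Ti).
Of the 11 differences, 10 transitions and 1 transversion over 32 sites: P = 10/32 = 0.312500, Q = 1/32 = 0.031250.
d = −0.5·ln(0.343750) − 0.25·ln(0.937500) = −0.5·(-1.067841) − 0.25·(-0.064539) = 0.5501.

0.5501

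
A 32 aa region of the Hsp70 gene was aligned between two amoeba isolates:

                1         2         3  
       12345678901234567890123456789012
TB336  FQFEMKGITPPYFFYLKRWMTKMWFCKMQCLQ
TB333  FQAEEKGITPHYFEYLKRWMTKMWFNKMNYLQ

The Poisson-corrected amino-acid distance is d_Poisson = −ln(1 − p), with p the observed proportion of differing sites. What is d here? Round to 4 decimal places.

0.2469

Mismatches occur at site 3 (F/A), site 5 (M/E), site 11 (P/H), site 14 (F/E), site 26 (C/N), site 29 (Q/N), site 30 (C/Y).
p = 7/32 = 0.218750.
d = −ln(1 − 0.218750) = −ln(0.781250) = 0.2469.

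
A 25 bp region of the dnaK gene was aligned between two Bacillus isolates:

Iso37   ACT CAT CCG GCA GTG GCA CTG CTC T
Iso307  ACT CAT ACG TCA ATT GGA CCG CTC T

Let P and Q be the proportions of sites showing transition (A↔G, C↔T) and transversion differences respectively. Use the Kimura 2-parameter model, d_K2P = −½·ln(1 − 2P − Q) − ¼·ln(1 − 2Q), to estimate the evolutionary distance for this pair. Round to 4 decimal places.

The sequences differ at positions 7 (C/A, transversion), 10 (G/T, transversion), 13 (G/A, transition), 15 (G/T, transversion), 17 (C/G, transversion), 20 (T/C, transition).
Of the 6 differences, 2 transitions and 4 transversions over 25 sites: P = 2/25 = 0.080000, Q = 4/25 = 0.160000.
d = −0.5·ln(0.680000) − 0.25·ln(0.680000) = −0.5·(-0.385662) − 0.25·(-0.385662) = 0.2892.

0.2892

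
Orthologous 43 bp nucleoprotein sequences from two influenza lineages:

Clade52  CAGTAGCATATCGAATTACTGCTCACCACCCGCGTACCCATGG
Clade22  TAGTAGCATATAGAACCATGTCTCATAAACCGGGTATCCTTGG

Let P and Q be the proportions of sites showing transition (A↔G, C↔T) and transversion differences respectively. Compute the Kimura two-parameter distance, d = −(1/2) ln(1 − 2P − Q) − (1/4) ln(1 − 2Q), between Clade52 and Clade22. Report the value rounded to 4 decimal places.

0.3900

The sequences differ at positions 1 (C/T, transition), 12 (C/A, transversion), 16 (T/C, transition), 17 (T/C, transition), 19 (C/T, transition), 20 (T/G, transversion), 21 (G/T, transversion), 26 (C/T, transition), 27 (C/A, transversion), 29 (C/A, transversion), 33 (C/G, transversion), 37 (C/T, transition), 40 (A/T, transversion).
Of the 13 differences, 6 transitions and 7 transversions over 43 sites: P = 6/43 = 0.139535, Q = 7/43 = 0.162791.
d = −0.5·ln(0.558139) − 0.25·ln(0.674418) = −0.5·(-0.583147) − 0.25·(-0.393905) = 0.3900.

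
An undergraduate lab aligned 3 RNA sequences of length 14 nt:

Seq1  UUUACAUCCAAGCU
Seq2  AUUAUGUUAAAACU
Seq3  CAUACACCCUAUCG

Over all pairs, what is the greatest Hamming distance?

Pairwise Hamming distances:
  Seq1 vs Seq2: 6
  Seq1 vs Seq3: 6
  Seq2 vs Seq3: 10
The largest is 10, between Seq2 and Seq3.

10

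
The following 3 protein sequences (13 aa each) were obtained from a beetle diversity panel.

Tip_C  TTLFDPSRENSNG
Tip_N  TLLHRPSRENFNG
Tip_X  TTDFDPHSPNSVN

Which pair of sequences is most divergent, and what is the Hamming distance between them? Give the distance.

10

Pairwise Hamming distances:
  Tip_C vs Tip_N: 4
  Tip_C vs Tip_X: 6
  Tip_N vs Tip_X: 10
The largest is 10, between Tip_N and Tip_X.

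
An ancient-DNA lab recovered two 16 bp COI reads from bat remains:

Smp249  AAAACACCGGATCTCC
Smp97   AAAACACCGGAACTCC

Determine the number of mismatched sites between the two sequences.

1

A single mismatch occurs at site 12 (T→A).
That gives 1 mismatch out of 16 aligned sites, so the Hamming distance is 1.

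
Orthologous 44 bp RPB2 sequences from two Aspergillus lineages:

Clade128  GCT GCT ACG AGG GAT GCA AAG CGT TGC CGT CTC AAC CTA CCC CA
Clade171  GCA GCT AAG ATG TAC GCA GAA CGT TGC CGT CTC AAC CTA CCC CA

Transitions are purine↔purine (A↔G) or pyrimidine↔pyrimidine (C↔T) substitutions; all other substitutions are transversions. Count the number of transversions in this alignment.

Differing sites — 3:T/A (Tv); 8:C/A (Tv); 11:G/T (Tv); 13:G/T (Tv); 15:T/C (Ti); 19:A/G (Ti); 21:G/A (Ti).
Of the 7 differences, 3 transitions and 4 transversions, so the answer is 4.

4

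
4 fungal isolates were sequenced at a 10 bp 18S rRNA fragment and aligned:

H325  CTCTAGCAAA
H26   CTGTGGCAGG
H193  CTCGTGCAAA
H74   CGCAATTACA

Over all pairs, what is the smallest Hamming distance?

2

Pairwise Hamming distances:
  H325 vs H26: 4
  H325 vs H193: 2
  H325 vs H74: 5
  H26 vs H193: 5
  H26 vs H74: 8
  H193 vs H74: 6
The smallest is 2, between H325 and H193.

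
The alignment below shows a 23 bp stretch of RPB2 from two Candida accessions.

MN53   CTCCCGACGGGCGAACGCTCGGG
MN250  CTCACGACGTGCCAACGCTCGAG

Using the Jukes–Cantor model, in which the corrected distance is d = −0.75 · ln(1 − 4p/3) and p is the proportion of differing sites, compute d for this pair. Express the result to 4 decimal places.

Mismatches occur at site 4 (C↔A), site 10 (G↔T), site 13 (G↔C), site 22 (G↔A).
p = 4/23 = 0.173913.
d = −0.75 · ln(1 − (4/3)·0.173913) = −0.75 · ln(0.768116) = −0.75 · (-0.263815) = 0.1979.

0.1979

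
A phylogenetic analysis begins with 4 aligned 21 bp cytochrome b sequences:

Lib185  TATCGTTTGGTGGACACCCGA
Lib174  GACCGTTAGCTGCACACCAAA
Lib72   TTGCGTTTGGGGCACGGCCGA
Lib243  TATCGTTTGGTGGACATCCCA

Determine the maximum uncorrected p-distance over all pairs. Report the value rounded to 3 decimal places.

0.476

Pairwise Hamming distances:
  Lib185 vs Lib174: 7
  Lib185 vs Lib72: 6
  Lib185 vs Lib243: 2
  Lib174 vs Lib72: 10
  Lib174 vs Lib243: 8
  Lib72 vs Lib243: 7
The largest is 10 mismatches, between Lib174 and Lib72; p = 10/21 = 0.476.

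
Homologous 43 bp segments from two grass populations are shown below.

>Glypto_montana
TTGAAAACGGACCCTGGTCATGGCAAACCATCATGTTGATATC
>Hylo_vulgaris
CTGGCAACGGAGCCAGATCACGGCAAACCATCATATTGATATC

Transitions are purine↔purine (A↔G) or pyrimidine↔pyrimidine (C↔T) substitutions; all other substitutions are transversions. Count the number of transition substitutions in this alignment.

Differing sites — 1:T/C (Ti); 4:A/G (Ti); 5:A/C (Tv); 12:C/G (Tv); 15:T/A (Tv); 17:G/A (Ti); 21:T/C (Ti); 35:G/A (Ti).
Of the 8 differences, 5 transitions and 3 transversions, so the answer is 5.

5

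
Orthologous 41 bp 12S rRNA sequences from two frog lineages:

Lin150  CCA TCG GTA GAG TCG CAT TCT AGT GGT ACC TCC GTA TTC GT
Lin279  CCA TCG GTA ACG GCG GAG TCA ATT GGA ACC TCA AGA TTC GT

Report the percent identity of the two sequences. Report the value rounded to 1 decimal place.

73.2%

The sequences differ at positions 10 (G/A), 11 (A/C), 13 (T/G), 16 (C/G), 18 (T/G), 21 (T/A), 23 (G/T), 27 (T/A), 33 (C/A), 34 (G/A), 35 (T/G).
30 of the 41 sites match, so the percent identity is 30/41 × 100 = 73.2%.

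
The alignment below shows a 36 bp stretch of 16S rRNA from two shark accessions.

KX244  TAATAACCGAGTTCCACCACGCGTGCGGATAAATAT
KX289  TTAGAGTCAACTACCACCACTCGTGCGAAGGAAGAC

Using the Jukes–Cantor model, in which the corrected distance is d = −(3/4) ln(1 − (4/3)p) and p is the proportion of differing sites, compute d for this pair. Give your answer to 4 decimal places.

Differing sites — 2:A/T; 4:T/G; 6:A/G; 7:C/T; 9:G/A; 11:G/C; 13:T/A; 21:G/T; 28:G/A; 30:T/G; 31:A/G; 34:T/G; 36:T/C.
p = 13/36 = 0.361111.
d = −0.75 · ln(1 − (4/3)·0.361111) = −0.75 · ln(0.518519) = −0.75 · (-0.656779) = 0.4926.

0.4926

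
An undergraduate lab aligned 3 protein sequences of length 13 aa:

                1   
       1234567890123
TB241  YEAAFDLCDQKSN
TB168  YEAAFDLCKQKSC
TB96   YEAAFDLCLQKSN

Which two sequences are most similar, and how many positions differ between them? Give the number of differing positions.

Pairwise Hamming distances:
  TB241 vs TB168: 2
  TB241 vs TB96: 1
  TB168 vs TB96: 2
The smallest is 1, between TB241 and TB96.

1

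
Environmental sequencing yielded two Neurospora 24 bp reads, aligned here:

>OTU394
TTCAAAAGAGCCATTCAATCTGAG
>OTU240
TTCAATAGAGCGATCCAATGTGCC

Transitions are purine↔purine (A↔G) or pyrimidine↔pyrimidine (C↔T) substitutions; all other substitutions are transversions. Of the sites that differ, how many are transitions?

The sequences differ at positions 6 (A/T, transversion), 12 (C/G, transversion), 15 (T/C, transition), 20 (C/G, transversion), 23 (A/C, transversion), 24 (G/C, transversion).
Of the 6 differences, 1 transition and 5 transversions, so the answer is 1.

1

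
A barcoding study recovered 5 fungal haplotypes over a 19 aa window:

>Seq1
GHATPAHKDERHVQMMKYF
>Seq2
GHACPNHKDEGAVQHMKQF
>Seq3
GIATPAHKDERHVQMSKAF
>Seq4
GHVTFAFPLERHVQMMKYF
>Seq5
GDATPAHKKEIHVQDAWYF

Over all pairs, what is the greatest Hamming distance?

11

Pairwise Hamming distances:
  Seq1 vs Seq2: 6
  Seq1 vs Seq3: 3
  Seq1 vs Seq4: 5
  Seq1 vs Seq5: 6
  Seq2 vs Seq3: 8
  Seq2 vs Seq4: 11
  Seq2 vs Seq5: 10
  Seq3 vs Seq4: 8
  Seq3 vs Seq5: 7
  Seq4 vs Seq5: 10
The largest is 11, between Seq2 and Seq4.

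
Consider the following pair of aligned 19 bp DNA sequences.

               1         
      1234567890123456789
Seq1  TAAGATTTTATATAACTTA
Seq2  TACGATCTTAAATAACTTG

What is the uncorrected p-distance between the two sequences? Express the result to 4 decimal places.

0.2105

Mismatches occur at site 3 (A→C), site 7 (T→C), site 11 (T→A), site 19 (A→G).
There are 4 differences over 19 sites, so p = 4/19 = 0.2105.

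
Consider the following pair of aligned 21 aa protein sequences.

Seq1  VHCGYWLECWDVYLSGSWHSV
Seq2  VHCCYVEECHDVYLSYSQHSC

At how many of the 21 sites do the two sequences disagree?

7

The sequences differ at positions 4 (G/C), 6 (W/V), 7 (L/E), 10 (W/H), 16 (G/Y), 18 (W/Q), 21 (V/C).
That gives 7 mismatches out of 21 aligned sites, so the Hamming distance is 7.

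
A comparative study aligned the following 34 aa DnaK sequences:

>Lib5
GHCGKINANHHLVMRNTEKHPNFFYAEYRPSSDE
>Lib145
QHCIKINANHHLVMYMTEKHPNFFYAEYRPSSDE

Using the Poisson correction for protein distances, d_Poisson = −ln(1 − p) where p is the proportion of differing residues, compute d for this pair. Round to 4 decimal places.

The sequences differ at positions 1 (G/Q), 4 (G/I), 15 (R/Y), 16 (N/M).
p = 4/34 = 0.117647.
d = −ln(1 − 0.117647) = −ln(0.882353) = 0.1252.

0.1252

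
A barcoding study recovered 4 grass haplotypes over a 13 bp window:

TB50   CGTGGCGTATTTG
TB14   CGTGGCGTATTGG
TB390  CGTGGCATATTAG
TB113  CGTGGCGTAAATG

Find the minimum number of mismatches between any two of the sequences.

1

Pairwise Hamming distances:
  TB50 vs TB14: 1
  TB50 vs TB390: 2
  TB50 vs TB113: 2
  TB14 vs TB390: 2
  TB14 vs TB113: 3
  TB390 vs TB113: 4
The smallest is 1, between TB50 and TB14.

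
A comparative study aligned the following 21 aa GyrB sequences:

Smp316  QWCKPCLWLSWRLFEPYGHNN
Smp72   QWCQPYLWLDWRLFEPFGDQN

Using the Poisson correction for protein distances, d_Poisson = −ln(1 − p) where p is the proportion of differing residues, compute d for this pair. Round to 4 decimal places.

0.3365

Mismatches occur at site 4 (K↔Q), site 6 (C↔Y), site 10 (S↔D), site 17 (Y↔F), site 19 (H↔D), site 20 (N↔Q).
p = 6/21 = 0.285714.
d = −ln(1 − 0.285714) = −ln(0.714286) = 0.3365.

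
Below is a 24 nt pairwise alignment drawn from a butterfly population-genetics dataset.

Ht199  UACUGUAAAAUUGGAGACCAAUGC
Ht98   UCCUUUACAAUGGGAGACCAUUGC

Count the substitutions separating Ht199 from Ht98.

5

Differing sites — 2:A/C; 5:G/U; 8:A/C; 12:U/G; 21:A/U.
That gives 5 mismatches out of 24 aligned sites, so the Hamming distance is 5.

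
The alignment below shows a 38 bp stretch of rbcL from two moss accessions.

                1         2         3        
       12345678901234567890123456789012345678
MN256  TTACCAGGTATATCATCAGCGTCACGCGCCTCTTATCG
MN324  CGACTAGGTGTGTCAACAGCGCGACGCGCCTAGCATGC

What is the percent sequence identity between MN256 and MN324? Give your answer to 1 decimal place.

Differing sites — 1:T/C; 2:T/G; 5:C/T; 10:A/G; 12:A/G; 16:T/A; 22:T/C; 23:C/G; 32:C/A; 33:T/G; 34:T/C; 37:C/G; 38:G/C.
25 of the 38 sites match, so the percent identity is 25/38 × 100 = 65.8%.

65.8%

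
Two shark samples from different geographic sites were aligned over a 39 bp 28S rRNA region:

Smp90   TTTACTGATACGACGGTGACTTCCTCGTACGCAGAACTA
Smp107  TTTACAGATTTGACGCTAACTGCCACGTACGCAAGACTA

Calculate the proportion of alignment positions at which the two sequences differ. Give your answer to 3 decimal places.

Mismatches occur at site 6 (T/A), site 10 (A/T), site 11 (C/T), site 16 (G/C), site 18 (G/A), site 22 (T/G), site 25 (T/A), site 34 (G/A), site 35 (A/G).
There are 9 differences over 39 sites, so p = 9/39 = 0.231.

0.231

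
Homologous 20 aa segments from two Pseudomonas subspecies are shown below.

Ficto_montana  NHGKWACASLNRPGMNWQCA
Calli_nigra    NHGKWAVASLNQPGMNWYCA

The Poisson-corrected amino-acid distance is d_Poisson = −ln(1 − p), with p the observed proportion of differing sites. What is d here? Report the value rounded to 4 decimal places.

0.1625

Differing sites — 7:C/V; 12:R/Q; 18:Q/Y.
p = 3/20 = 0.150000.
d = −ln(1 − 0.150000) = −ln(0.850000) = 0.1625.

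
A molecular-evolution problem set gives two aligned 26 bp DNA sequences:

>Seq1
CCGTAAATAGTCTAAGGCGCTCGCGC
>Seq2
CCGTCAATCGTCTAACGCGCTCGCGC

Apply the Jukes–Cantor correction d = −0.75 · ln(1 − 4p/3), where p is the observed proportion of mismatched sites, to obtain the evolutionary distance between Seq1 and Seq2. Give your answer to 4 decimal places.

0.1253

The sequences differ at positions 5 (A/C), 9 (A/C), 16 (G/C).
p = 3/26 = 0.115385.
d = −0.75 · ln(1 − (4/3)·0.115385) = −0.75 · ln(0.846153) = −0.75 · (-0.167055) = 0.1253.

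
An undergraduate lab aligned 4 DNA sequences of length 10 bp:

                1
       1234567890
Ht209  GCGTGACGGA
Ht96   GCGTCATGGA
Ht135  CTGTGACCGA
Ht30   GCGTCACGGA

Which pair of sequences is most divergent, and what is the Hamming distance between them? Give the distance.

Pairwise Hamming distances:
  Ht209 vs Ht96: 2
  Ht209 vs Ht135: 3
  Ht209 vs Ht30: 1
  Ht96 vs Ht135: 5
  Ht96 vs Ht30: 1
  Ht135 vs Ht30: 4
The largest is 5, between Ht96 and Ht135.

5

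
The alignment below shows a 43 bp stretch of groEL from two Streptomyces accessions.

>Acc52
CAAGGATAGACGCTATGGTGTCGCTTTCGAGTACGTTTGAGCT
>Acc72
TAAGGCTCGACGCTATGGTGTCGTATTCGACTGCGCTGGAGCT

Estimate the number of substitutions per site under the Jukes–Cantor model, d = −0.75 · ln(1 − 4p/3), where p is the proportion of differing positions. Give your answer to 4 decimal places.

The sequences differ at positions 1 (C/T), 6 (A/C), 8 (A/C), 24 (C/T), 25 (T/A), 31 (G/C), 33 (A/G), 36 (T/C), 38 (T/G).
p = 9/43 = 0.209302.
d = −0.75 · ln(1 − (4/3)·0.209302) = −0.75 · ln(0.720931) = −0.75 · (-0.327212) = 0.2454.

0.2454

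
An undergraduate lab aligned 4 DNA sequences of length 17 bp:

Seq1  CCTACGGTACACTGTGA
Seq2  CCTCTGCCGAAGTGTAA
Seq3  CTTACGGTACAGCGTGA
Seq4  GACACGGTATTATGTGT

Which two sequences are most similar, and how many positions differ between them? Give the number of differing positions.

3

Pairwise Hamming distances:
  Seq1 vs Seq2: 8
  Seq1 vs Seq3: 3
  Seq1 vs Seq4: 7
  Seq2 vs Seq3: 9
  Seq2 vs Seq4: 13
  Seq3 vs Seq4: 8
The smallest is 3, between Seq1 and Seq3.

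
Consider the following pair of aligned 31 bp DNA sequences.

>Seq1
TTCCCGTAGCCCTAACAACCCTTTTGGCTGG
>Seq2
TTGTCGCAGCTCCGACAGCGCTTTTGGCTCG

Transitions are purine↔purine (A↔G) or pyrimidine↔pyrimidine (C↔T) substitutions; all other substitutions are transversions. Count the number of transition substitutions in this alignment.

6

Mismatches occur at site 3 (C↔G, transversion), site 4 (C↔T, transition), site 7 (T↔C, transition), site 11 (C↔T, transition), site 13 (T↔C, transition), site 14 (A↔G, transition), site 18 (A↔G, transition), site 20 (C↔G, transversion), site 30 (G↔C, transversion).
Of the 9 differences, 6 transitions and 3 transversions, so the answer is 6.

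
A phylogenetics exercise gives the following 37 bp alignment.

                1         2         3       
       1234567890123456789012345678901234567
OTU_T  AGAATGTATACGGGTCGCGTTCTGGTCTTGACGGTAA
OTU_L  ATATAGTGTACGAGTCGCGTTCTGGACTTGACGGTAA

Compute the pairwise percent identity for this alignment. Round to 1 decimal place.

83.8%

Differing sites — 2:G/T; 4:A/T; 5:T/A; 8:A/G; 13:G/A; 26:T/A.
31 of the 37 sites match, so the percent identity is 31/37 × 100 = 83.8%.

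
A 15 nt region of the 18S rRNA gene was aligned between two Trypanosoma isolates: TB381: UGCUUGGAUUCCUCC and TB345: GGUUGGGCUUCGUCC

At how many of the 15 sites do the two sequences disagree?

5

Differing sites — 1:U/G; 3:C/U; 5:U/G; 8:A/C; 12:C/G.
That gives 5 mismatches out of 15 aligned sites, so the Hamming distance is 5.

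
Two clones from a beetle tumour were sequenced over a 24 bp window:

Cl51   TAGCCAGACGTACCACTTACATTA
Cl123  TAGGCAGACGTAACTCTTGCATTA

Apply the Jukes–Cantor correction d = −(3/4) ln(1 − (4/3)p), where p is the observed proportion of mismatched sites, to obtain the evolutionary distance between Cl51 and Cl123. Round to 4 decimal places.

0.1885

Differing sites — 4:C/G; 13:C/A; 15:A/T; 19:A/G.
p = 4/24 = 0.166667.
d = −0.75 · ln(1 − (4/3)·0.166667) = −0.75 · ln(0.777777) = −0.75 · (-0.251315) = 0.1885.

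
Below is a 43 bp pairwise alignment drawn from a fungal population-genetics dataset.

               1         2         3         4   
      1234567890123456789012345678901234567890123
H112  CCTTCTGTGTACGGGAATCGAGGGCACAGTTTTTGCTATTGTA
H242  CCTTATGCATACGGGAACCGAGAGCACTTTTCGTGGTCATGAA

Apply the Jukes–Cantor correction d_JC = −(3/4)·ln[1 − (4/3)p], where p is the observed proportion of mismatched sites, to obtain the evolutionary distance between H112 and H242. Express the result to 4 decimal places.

0.3870

The sequences differ at positions 5 (C/A), 8 (T/C), 9 (G/A), 18 (T/C), 23 (G/A), 28 (A/T), 29 (G/T), 32 (T/C), 33 (T/G), 36 (C/G), 38 (A/C), 39 (T/A), 42 (T/A).
p = 13/43 = 0.302326.
d = −0.75 · ln(1 − (4/3)·0.302326) = −0.75 · ln(0.596899) = −0.75 · (-0.516007) = 0.3870.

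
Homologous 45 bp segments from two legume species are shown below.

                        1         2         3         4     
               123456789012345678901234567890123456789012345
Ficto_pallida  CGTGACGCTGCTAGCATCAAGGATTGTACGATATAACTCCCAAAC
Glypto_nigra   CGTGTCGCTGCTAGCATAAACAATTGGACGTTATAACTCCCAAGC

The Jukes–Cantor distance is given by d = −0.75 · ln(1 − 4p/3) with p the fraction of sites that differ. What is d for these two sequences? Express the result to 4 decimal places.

0.1743

Mismatches occur at site 5 (A↔T), site 18 (C↔A), site 21 (G↔C), site 22 (G↔A), site 27 (T↔G), site 31 (A↔T), site 44 (A↔G).
p = 7/45 = 0.155556.
d = −0.75 · ln(1 − (4/3)·0.155556) = −0.75 · ln(0.792592) = −0.75 · (-0.232447) = 0.1743.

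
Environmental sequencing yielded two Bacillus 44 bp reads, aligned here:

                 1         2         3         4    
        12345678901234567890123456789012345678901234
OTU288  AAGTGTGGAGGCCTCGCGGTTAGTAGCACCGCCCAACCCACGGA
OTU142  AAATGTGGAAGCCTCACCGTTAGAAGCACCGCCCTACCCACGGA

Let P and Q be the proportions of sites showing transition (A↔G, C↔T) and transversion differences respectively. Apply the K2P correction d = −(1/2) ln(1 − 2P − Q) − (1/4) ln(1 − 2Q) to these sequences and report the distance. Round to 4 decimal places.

0.1511

Mismatches occur at site 3 (G/A, transition), site 10 (G/A, transition), site 16 (G/A, transition), site 18 (G/C, transversion), site 24 (T/A, transversion), site 35 (A/T, transversion).
Of the 6 differences, 3 transitions and 3 transversions over 44 sites: P = 3/44 = 0.068182, Q = 3/44 = 0.068182.
d = −0.5·ln(0.795454) − 0.25·ln(0.863636) = −0.5·(-0.228842) − 0.25·(-0.146604) = 0.1511.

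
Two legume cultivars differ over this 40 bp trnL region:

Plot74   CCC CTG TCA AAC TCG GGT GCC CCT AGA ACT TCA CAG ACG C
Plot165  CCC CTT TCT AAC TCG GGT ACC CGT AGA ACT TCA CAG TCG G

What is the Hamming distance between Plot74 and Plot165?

Differing sites — 6:G/T; 9:A/T; 19:G/A; 23:C/G; 37:A/T; 40:C/G.
That gives 6 mismatches out of 40 aligned sites, so the Hamming distance is 6.

6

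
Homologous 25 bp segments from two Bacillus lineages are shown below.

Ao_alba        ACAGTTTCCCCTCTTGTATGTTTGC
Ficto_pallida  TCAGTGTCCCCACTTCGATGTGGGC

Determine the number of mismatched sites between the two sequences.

7

The sequences differ at positions 1 (A/T), 6 (T/G), 12 (T/A), 16 (G/C), 17 (T/G), 22 (T/G), 23 (T/G).
That gives 7 mismatches out of 25 aligned sites, so the Hamming distance is 7.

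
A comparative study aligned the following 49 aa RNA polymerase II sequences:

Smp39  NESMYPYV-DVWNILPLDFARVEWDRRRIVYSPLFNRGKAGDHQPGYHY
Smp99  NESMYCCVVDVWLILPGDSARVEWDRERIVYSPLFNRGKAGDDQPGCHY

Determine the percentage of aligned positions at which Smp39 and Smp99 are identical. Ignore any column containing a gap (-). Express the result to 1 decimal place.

Excluding the 1 gap column leaves 48 comparable sites.
Mismatches occur at site 6 (P↔C), site 7 (Y↔C), site 13 (N↔L), site 17 (L↔G), site 19 (F↔S), site 27 (R↔E), site 43 (H↔D), site 47 (Y↔C).
40 of the 48 comparable sites match, so the percent identity is 40/48 × 100 = 83.3%.

83.3%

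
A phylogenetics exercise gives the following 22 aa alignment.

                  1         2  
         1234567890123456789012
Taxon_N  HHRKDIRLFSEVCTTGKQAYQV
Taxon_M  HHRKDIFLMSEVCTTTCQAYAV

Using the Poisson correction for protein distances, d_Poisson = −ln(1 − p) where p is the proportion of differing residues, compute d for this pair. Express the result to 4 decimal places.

The sequences differ at positions 7 (R/F), 9 (F/M), 16 (G/T), 17 (K/C), 21 (Q/A).
p = 5/22 = 0.227273.
d = −ln(1 − 0.227273) = −ln(0.772727) = 0.2578.

0.2578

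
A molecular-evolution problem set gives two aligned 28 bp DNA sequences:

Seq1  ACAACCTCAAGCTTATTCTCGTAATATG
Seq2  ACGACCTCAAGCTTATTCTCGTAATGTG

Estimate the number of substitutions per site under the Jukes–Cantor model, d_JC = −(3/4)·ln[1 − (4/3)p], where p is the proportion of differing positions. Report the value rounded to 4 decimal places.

Mismatches occur at site 3 (A→G), site 26 (A→G).
p = 2/28 = 0.071429.
d = −0.75 · ln(1 − (4/3)·0.071429) = −0.75 · ln(0.904761) = −0.75 · (-0.100084) = 0.0751.

0.0751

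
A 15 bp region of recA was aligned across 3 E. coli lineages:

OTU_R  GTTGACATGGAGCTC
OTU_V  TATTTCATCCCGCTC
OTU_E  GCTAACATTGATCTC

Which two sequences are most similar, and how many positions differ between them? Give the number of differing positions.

4

Pairwise Hamming distances:
  OTU_R vs OTU_V: 7
  OTU_R vs OTU_E: 4
  OTU_V vs OTU_E: 8
The smallest is 4, between OTU_R and OTU_E.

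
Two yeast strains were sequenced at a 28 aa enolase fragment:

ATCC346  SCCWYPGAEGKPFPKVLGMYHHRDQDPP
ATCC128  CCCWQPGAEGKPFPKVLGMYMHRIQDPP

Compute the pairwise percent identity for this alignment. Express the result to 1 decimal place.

85.7%

The sequences differ at positions 1 (S/C), 5 (Y/Q), 21 (H/M), 24 (D/I).
24 of the 28 sites match, so the percent identity is 24/28 × 100 = 85.7%.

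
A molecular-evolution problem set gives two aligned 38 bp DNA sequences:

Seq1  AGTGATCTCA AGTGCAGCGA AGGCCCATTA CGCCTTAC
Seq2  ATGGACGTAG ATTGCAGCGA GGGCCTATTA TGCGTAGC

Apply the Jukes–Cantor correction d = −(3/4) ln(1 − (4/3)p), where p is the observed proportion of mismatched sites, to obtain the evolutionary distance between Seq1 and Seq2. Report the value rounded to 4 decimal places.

The sequences differ at positions 2 (G/T), 3 (T/G), 6 (T/C), 7 (C/G), 9 (C/A), 10 (A/G), 12 (G/T), 21 (A/G), 26 (C/T), 31 (C/T), 34 (C/G), 36 (T/A), 37 (A/G).
p = 13/38 = 0.342105.
d = −0.75 · ln(1 − (4/3)·0.342105) = −0.75 · ln(0.543860) = −0.75 · (-0.609063) = 0.4568.

0.4568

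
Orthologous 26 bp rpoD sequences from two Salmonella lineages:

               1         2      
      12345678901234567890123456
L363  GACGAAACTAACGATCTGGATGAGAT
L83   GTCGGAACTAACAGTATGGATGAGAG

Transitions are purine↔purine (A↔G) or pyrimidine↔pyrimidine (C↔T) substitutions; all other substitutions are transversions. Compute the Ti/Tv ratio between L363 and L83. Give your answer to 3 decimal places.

1.000

Mismatches occur at site 2 (A/T, transversion), site 5 (A/G, transition), site 13 (G/A, transition), site 14 (A/G, transition), site 16 (C/A, transversion), site 26 (T/G, transversion).
Of the 6 differences, 3 transitions and 3 transversions, so Ti/Tv = 3/3 = 1.000.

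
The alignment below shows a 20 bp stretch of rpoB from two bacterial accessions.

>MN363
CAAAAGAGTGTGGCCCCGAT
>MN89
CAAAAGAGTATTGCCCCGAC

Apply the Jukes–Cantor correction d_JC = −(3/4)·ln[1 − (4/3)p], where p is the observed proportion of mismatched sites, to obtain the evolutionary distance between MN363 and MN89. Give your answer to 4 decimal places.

0.1674

The sequences differ at positions 10 (G/A), 12 (G/T), 20 (T/C).
p = 3/20 = 0.150000.
d = −0.75 · ln(1 − (4/3)·0.150000) = −0.75 · ln(0.800000) = −0.75 · (-0.223144) = 0.1674.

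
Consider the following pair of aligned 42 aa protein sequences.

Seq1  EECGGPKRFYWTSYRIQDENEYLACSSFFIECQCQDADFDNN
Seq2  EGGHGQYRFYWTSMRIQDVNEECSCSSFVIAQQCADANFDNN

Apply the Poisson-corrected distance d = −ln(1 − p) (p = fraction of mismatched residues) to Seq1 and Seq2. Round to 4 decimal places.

0.4418

The sequences differ at positions 2 (E/G), 3 (C/G), 4 (G/H), 6 (P/Q), 7 (K/Y), 14 (Y/M), 19 (E/V), 22 (Y/E), 23 (L/C), 24 (A/S), 29 (F/V), 31 (E/A), 32 (C/Q), 35 (Q/A), 38 (D/N).
p = 15/42 = 0.357143.
d = −ln(1 − 0.357143) = −ln(0.642857) = 0.4418.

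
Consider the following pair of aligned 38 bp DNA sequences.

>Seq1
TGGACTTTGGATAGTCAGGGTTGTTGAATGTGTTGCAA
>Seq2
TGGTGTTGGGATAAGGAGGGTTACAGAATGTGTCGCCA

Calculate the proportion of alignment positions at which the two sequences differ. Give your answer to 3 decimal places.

The sequences differ at positions 4 (A/T), 5 (C/G), 8 (T/G), 14 (G/A), 15 (T/G), 16 (C/G), 23 (G/A), 24 (T/C), 25 (T/A), 34 (T/C), 37 (A/C).
There are 11 differences over 38 sites, so p = 11/38 = 0.289.

0.289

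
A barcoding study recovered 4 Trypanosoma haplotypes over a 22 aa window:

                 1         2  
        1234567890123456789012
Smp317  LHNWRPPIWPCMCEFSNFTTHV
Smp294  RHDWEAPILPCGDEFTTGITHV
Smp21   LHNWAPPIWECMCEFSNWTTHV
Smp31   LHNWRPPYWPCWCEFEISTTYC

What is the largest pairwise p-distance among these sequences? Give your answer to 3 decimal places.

Pairwise Hamming distances:
  Smp317 vs Smp294: 11
  Smp317 vs Smp21: 3
  Smp317 vs Smp31: 7
  Smp294 vs Smp21: 12
  Smp294 vs Smp31: 14
  Smp21 vs Smp31: 9
The largest is 14 mismatches, between Smp294 and Smp31; p = 14/22 = 0.636.

0.636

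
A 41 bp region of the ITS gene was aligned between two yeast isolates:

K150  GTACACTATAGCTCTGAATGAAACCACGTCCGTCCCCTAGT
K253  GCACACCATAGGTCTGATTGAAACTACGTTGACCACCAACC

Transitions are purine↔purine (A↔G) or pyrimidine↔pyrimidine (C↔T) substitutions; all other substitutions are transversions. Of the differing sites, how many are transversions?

6

Differing sites — 2:T/C (Ti); 7:T/C (Ti); 12:C/G (Tv); 18:A/T (Tv); 25:C/T (Ti); 30:C/T (Ti); 31:C/G (Tv); 32:G/A (Ti); 33:T/C (Ti); 35:C/A (Tv); 38:T/A (Tv); 40:G/C (Tv); 41:T/C (Ti).
Of the 13 differences, 7 transitions and 6 transversions, so the answer is 6.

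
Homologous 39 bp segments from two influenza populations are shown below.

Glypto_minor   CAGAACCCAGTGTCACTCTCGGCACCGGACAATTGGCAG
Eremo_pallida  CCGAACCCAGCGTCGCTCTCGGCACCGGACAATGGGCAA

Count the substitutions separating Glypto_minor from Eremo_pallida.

Mismatches occur at site 2 (A/C), site 11 (T/C), site 15 (A/G), site 34 (T/G), site 39 (G/A).
That gives 5 mismatches out of 39 aligned sites, so the Hamming distance is 5.

5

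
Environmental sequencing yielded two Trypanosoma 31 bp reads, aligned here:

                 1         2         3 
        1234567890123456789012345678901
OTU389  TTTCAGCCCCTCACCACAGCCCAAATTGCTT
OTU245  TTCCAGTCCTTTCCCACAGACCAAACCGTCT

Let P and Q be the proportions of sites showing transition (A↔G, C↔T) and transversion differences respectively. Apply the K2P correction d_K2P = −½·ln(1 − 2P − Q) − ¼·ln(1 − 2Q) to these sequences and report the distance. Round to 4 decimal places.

0.4691

The sequences differ at positions 3 (T/C, transition), 7 (C/T, transition), 10 (C/T, transition), 12 (C/T, transition), 13 (A/C, transversion), 20 (C/A, transversion), 26 (T/C, transition), 27 (T/C, transition), 29 (C/T, transition), 30 (T/C, transition).
Of the 10 differences, 8 transitions and 2 transversions over 31 sites: P = 8/31 = 0.258065, Q = 2/31 = 0.064516.
d = −0.5·ln(0.419354) − 0.25·ln(0.870968) = −0.5·(-0.869040) − 0.25·(-0.138150) = 0.4691.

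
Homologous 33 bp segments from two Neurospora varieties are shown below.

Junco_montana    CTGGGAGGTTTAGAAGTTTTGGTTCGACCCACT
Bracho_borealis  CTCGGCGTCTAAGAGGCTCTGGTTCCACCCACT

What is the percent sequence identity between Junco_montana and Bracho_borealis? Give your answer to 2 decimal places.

72.73%

Differing sites — 3:G/C; 6:A/C; 8:G/T; 9:T/C; 11:T/A; 15:A/G; 17:T/C; 19:T/C; 26:G/C.
24 of the 33 sites match, so the percent identity is 24/33 × 100 = 72.73%.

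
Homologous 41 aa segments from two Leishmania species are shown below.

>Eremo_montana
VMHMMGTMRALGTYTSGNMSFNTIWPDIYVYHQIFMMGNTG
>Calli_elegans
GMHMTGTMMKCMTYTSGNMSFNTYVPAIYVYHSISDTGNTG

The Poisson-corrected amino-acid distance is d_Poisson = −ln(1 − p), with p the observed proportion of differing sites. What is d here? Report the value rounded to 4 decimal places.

0.3814

Mismatches occur at site 1 (V→G), site 5 (M→T), site 9 (R→M), site 10 (A→K), site 11 (L→C), site 12 (G→M), site 24 (I→Y), site 25 (W→V), site 27 (D→A), site 33 (Q→S), site 35 (F→S), site 36 (M→D), site 37 (M→T).
p = 13/41 = 0.317073.
d = −ln(1 − 0.317073) = −ln(0.682927) = 0.3814.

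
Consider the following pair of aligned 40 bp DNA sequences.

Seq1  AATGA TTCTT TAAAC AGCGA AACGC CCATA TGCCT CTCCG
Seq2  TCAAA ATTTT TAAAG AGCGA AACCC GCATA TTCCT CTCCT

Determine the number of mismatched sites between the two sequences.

The sequences differ at positions 1 (A/T), 2 (A/C), 3 (T/A), 4 (G/A), 6 (T/A), 8 (C/T), 15 (C/G), 24 (G/C), 26 (C/G), 32 (G/T), 40 (G/T).
That gives 11 mismatches out of 40 aligned sites, so the Hamming distance is 11.

11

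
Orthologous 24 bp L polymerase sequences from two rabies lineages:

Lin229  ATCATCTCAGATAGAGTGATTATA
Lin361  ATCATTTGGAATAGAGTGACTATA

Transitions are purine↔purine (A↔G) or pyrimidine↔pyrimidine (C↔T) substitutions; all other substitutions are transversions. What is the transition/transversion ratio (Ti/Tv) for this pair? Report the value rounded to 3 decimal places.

4.000

The sequences differ at positions 6 (C/T, transition), 8 (C/G, transversion), 9 (A/G, transition), 10 (G/A, transition), 20 (T/C, transition).
Of the 5 differences, 4 transitions and 1 transversion, so Ti/Tv = 4/1 = 4.000.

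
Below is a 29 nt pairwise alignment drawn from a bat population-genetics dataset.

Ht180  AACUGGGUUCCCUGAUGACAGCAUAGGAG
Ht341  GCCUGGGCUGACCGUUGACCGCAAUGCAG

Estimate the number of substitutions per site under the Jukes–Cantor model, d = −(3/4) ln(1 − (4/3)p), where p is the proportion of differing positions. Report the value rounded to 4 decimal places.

0.5285

Differing sites — 1:A/G; 2:A/C; 8:U/C; 10:C/G; 11:C/A; 13:U/C; 15:A/U; 20:A/C; 24:U/A; 25:A/U; 27:G/C.
p = 11/29 = 0.379310.
d = −0.75 · ln(1 − (4/3)·0.379310) = −0.75 · ln(0.494253) = −0.75 · (-0.704708) = 0.5285.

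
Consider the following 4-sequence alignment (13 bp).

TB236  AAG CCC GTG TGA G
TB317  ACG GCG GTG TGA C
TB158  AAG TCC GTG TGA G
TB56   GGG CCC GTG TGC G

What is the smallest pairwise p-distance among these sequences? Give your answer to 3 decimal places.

Pairwise Hamming distances:
  TB236 vs TB317: 4
  TB236 vs TB158: 1
  TB236 vs TB56: 3
  TB317 vs TB158: 4
  TB317 vs TB56: 6
  TB158 vs TB56: 4
The smallest is 1 mismatch, between TB236 and TB158; p = 1/13 = 0.077.

0.077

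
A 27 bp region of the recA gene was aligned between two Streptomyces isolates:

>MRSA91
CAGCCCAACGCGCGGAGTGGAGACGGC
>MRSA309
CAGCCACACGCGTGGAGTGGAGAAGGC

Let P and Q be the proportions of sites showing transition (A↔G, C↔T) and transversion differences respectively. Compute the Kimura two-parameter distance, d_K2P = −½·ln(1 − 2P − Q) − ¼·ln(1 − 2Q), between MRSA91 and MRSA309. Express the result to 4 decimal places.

0.1652

Differing sites — 6:C/A (Tv); 7:A/C (Tv); 13:C/T (Ti); 24:C/A (Tv).
Of the 4 differences, 1 transition and 3 transversions over 27 sites: P = 1/27 = 0.037037, Q = 3/27 = 0.111111.
d = −0.5·ln(0.814815) − 0.25·ln(0.777778) = −0.5·(-0.204794) − 0.25·(-0.251314) = 0.1652.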